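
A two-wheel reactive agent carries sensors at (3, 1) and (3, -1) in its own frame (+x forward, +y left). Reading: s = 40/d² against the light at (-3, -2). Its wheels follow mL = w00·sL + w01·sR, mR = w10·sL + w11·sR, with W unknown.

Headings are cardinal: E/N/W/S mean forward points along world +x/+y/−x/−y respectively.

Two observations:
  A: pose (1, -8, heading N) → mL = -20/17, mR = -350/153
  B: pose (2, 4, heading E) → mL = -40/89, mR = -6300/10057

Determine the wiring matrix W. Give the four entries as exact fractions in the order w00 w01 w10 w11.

0 -1 -1/2 -1

obs A: pose=(1,-8,N) → sL=20/9, sR=20/17, mL=-20/17, mR=-350/153
obs B: pose=(2,4,E) → sL=40/113, sR=40/89, mL=-40/89, mR=-6300/10057
sensor matrix S = [[20/9, 20/17], [40/113, 40/89]]; det S = 896000/1538721
solve [mL_A; mL_B] = S·[w00; w01] and [mR_A; mR_B] = S·[w10; w11]:
  w00 = 0, w01 = -1, w10 = -1/2, w11 = -1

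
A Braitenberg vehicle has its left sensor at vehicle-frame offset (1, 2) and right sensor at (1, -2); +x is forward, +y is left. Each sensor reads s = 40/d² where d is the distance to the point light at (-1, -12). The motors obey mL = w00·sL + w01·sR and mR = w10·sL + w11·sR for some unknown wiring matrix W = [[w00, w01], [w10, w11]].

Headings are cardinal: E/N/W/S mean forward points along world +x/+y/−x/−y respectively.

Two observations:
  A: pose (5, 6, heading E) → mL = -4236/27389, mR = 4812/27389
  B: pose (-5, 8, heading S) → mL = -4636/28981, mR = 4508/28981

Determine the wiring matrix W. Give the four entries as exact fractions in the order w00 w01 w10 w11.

obs A: pose=(5,6,E) → sL=40/449, sR=8/61, mL=-4236/27389, mR=4812/27389
obs B: pose=(-5,8,S) → sL=8/73, sR=40/397, mL=-4636/28981, mR=4508/28981
sensor matrix S = [[40/449, 8/61], [8/73, 40/397]]; det S = -4283392/793760609
solve [mL_A; mL_B] = S·[w00; w01] and [mR_A; mR_B] = S·[w10; w11]:
  w00 = -1, w01 = -1/2, w10 = 1/2, w11 = 1

-1 -1/2 1/2 1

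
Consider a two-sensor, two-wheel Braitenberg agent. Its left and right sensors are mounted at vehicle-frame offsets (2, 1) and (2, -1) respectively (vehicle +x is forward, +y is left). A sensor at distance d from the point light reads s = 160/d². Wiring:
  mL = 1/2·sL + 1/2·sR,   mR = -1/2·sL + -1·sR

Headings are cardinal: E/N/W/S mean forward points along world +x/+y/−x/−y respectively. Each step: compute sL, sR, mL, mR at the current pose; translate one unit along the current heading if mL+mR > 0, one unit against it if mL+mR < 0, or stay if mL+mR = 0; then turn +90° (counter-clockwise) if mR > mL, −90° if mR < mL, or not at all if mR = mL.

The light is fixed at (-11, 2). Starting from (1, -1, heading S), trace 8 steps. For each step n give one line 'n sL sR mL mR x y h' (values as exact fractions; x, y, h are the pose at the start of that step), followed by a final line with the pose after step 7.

0 80/97 80/73 6800/7081 -10680/7081 1 -1 S
1 160/109 160/101 16800/11009 -25520/11009 1 0 W
2 10/9 40/49 425/441 -605/441 2 0 N
3 160/229 160/241 37600/55189 -55920/55189 2 -1 E
4 80/97 80/73 6800/7081 -10680/7081 1 -1 S
5 160/109 160/101 16800/11009 -25520/11009 1 0 W
6 10/9 40/49 425/441 -605/441 2 0 N
7 160/229 160/241 37600/55189 -55920/55189 2 -1 E
final 1 -1 S

n=0: pose=(1,-1,S); sL=80/97, sR=80/73; mL=6800/7081, mR=-10680/7081; mL+mR=-40/73 → advance -1; mR−mL=-17480/7081 → turn -1·90°
n=1: pose=(1,0,W); sL=160/109, sR=160/101; mL=16800/11009, mR=-25520/11009; mL+mR=-80/101 → advance -1; mR−mL=-42320/11009 → turn -1·90°
n=2: pose=(2,0,N); sL=10/9, sR=40/49; mL=425/441, mR=-605/441; mL+mR=-20/49 → advance -1; mR−mL=-1030/441 → turn -1·90°
n=3: pose=(2,-1,E); sL=160/229, sR=160/241; mL=37600/55189, mR=-55920/55189; mL+mR=-80/241 → advance -1; mR−mL=-93520/55189 → turn -1·90°
n=4: pose=(1,-1,S); sL=80/97, sR=80/73; mL=6800/7081, mR=-10680/7081; mL+mR=-40/73 → advance -1; mR−mL=-17480/7081 → turn -1·90°
n=5: pose=(1,0,W); sL=160/109, sR=160/101; mL=16800/11009, mR=-25520/11009; mL+mR=-80/101 → advance -1; mR−mL=-42320/11009 → turn -1·90°
n=6: pose=(2,0,N); sL=10/9, sR=40/49; mL=425/441, mR=-605/441; mL+mR=-20/49 → advance -1; mR−mL=-1030/441 → turn -1·90°
n=7: pose=(2,-1,E); sL=160/229, sR=160/241; mL=37600/55189, mR=-55920/55189; mL+mR=-80/241 → advance -1; mR−mL=-93520/55189 → turn -1·90°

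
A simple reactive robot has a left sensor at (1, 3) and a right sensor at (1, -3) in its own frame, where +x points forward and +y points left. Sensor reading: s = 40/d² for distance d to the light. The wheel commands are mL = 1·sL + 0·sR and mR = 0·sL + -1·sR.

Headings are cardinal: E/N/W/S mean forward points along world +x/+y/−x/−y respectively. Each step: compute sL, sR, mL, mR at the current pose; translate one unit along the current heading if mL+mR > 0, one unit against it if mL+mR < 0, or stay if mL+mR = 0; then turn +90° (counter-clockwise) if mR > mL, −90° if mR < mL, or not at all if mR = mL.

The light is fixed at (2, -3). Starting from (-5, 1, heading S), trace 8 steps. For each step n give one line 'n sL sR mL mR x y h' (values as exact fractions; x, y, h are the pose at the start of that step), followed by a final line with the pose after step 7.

0 8/5 40/109 8/5 -40/109 -5 1 S
1 5/8 2/5 5/8 -2/5 -5 0 W
2 40/137 40/41 40/137 -40/41 -6 0 N
3 20/37 4/5 20/37 -4/5 -6 -1 E
4 40/37 8/29 40/37 -8/29 -7 -1 S
5 5/13 10/29 5/13 -10/29 -7 -2 W
6 40/173 40/53 40/173 -40/53 -8 -2 N
7 4/9 4/9 4/9 -4/9 -8 -3 E
final -8 -3 S

n=0: pose=(-5,1,S); sL=8/5, sR=40/109; mL=8/5, mR=-40/109; mL+mR=672/545 → advance +1; mR−mL=-1072/545 → turn -1·90°
n=1: pose=(-5,0,W); sL=5/8, sR=2/5; mL=5/8, mR=-2/5; mL+mR=9/40 → advance +1; mR−mL=-41/40 → turn -1·90°
n=2: pose=(-6,0,N); sL=40/137, sR=40/41; mL=40/137, mR=-40/41; mL+mR=-3840/5617 → advance -1; mR−mL=-7120/5617 → turn -1·90°
n=3: pose=(-6,-1,E); sL=20/37, sR=4/5; mL=20/37, mR=-4/5; mL+mR=-48/185 → advance -1; mR−mL=-248/185 → turn -1·90°
n=4: pose=(-7,-1,S); sL=40/37, sR=8/29; mL=40/37, mR=-8/29; mL+mR=864/1073 → advance +1; mR−mL=-1456/1073 → turn -1·90°
n=5: pose=(-7,-2,W); sL=5/13, sR=10/29; mL=5/13, mR=-10/29; mL+mR=15/377 → advance +1; mR−mL=-275/377 → turn -1·90°
n=6: pose=(-8,-2,N); sL=40/173, sR=40/53; mL=40/173, mR=-40/53; mL+mR=-4800/9169 → advance -1; mR−mL=-9040/9169 → turn -1·90°
n=7: pose=(-8,-3,E); sL=4/9, sR=4/9; mL=4/9, mR=-4/9; mL+mR=0 → advance +0; mR−mL=-8/9 → turn -1·90°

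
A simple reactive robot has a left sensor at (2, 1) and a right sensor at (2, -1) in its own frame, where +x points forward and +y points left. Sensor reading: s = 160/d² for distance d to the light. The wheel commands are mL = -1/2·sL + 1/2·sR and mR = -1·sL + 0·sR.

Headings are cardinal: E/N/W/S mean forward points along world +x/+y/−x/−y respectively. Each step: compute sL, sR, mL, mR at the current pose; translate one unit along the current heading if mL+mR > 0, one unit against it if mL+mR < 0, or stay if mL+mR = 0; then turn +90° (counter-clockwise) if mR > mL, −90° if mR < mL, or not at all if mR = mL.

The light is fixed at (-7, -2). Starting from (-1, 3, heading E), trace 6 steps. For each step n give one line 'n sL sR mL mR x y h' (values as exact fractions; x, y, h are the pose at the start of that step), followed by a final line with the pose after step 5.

n=0: pose=(-1,3,E); sL=8/5, sR=2; mL=1/5, mR=-8/5; mL+mR=-7/5 → advance -1; mR−mL=-9/5 → turn -1·90°
n=1: pose=(-2,3,S); sL=32/9, sR=32/5; mL=64/45, mR=-32/9; mL+mR=-32/15 → advance -1; mR−mL=-224/45 → turn -1·90°
n=2: pose=(-2,4,W); sL=80/17, sR=80/29; mL=-480/493, mR=-80/17; mL+mR=-2800/493 → advance -1; mR−mL=-1840/493 → turn -1·90°
n=3: pose=(-1,4,N); sL=160/89, sR=160/113; mL=-1920/10057, mR=-160/89; mL+mR=-20000/10057 → advance -1; mR−mL=-16160/10057 → turn -1·90°
n=4: pose=(-1,3,E); sL=8/5, sR=2; mL=1/5, mR=-8/5; mL+mR=-7/5 → advance -1; mR−mL=-9/5 → turn -1·90°
n=5: pose=(-2,3,S); sL=32/9, sR=32/5; mL=64/45, mR=-32/9; mL+mR=-32/15 → advance -1; mR−mL=-224/45 → turn -1·90°

0 8/5 2 1/5 -8/5 -1 3 E
1 32/9 32/5 64/45 -32/9 -2 3 S
2 80/17 80/29 -480/493 -80/17 -2 4 W
3 160/89 160/113 -1920/10057 -160/89 -1 4 N
4 8/5 2 1/5 -8/5 -1 3 E
5 32/9 32/5 64/45 -32/9 -2 3 S
final -2 4 W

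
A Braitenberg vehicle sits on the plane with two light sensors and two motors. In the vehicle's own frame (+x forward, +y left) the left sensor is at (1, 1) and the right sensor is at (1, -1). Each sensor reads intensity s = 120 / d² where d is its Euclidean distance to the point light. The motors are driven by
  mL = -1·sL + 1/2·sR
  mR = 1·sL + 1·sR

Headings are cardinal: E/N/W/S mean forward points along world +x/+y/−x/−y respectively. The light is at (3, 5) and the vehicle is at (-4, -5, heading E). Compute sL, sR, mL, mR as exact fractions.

left sensor world pos  = (-3, -4); dL² = 117
right sensor world pos = (-3, -6); dR² = 157
sL = 120/117 = 40/39
sR = 120/157 = 120/157
mL = -1·sL + 1/2·sR = -3940/6123
mR = 1·sL + 1·sR = 10960/6123

40/39 120/157 -3940/6123 10960/6123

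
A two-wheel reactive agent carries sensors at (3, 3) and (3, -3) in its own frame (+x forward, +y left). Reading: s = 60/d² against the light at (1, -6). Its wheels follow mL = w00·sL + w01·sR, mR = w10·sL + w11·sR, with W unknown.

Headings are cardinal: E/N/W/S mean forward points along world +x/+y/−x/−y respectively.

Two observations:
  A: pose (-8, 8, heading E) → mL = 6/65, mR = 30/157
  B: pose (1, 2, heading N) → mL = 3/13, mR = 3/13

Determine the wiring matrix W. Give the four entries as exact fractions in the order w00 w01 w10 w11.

1/2 0 0 1/2

obs A: pose=(-8,8,E) → sL=12/65, sR=60/157, mL=6/65, mR=30/157
obs B: pose=(1,2,N) → sL=6/13, sR=6/13, mL=3/13, mR=3/13
sensor matrix S = [[12/65, 60/157], [6/13, 6/13]]; det S = -12096/132665
solve [mL_A; mL_B] = S·[w00; w01] and [mR_A; mR_B] = S·[w10; w11]:
  w00 = 1/2, w01 = 0, w10 = 0, w11 = 1/2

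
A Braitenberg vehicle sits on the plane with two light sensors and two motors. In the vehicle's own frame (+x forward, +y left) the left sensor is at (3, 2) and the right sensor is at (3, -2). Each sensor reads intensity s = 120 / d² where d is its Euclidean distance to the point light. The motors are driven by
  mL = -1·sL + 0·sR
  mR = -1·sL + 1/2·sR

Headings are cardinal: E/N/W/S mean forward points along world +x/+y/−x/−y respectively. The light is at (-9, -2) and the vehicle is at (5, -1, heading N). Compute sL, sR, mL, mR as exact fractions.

3/4 15/34 -3/4 -9/17

left sensor world pos  = (3, 2); dL² = 160
right sensor world pos = (7, 2); dR² = 272
sL = 120/160 = 3/4
sR = 120/272 = 15/34
mL = -1·sL + 0·sR = -3/4
mR = -1·sL + 1/2·sR = -9/17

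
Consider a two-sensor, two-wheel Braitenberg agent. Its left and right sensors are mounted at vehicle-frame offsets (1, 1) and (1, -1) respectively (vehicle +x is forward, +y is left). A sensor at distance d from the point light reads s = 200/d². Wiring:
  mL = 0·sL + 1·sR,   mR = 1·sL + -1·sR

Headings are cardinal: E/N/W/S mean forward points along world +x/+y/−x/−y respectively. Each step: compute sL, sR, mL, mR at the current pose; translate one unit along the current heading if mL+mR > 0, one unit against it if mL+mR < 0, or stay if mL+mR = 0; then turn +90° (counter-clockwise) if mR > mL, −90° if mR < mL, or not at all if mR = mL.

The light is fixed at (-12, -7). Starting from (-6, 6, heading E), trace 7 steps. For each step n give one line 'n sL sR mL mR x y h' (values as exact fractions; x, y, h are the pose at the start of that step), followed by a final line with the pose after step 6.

n=0: pose=(-6,6,E); sL=40/49, sR=200/193; mL=200/193, mR=-2080/9457; mL+mR=40/49 → advance +1; mR−mL=-11880/9457 → turn -1·90°
n=1: pose=(-5,6,S); sL=25/26, sR=10/9; mL=10/9, mR=-35/234; mL+mR=25/26 → advance +1; mR−mL=-295/234 → turn -1·90°
n=2: pose=(-5,5,W); sL=200/157, sR=40/41; mL=40/41, mR=1920/6437; mL+mR=200/157 → advance +1; mR−mL=-4360/6437 → turn -1·90°
n=3: pose=(-6,5,N); sL=100/97, sR=100/109; mL=100/109, mR=1200/10573; mL+mR=100/97 → advance +1; mR−mL=-8500/10573 → turn -1·90°
n=4: pose=(-6,6,E); sL=40/49, sR=200/193; mL=200/193, mR=-2080/9457; mL+mR=40/49 → advance +1; mR−mL=-11880/9457 → turn -1·90°
n=5: pose=(-5,6,S); sL=25/26, sR=10/9; mL=10/9, mR=-35/234; mL+mR=25/26 → advance +1; mR−mL=-295/234 → turn -1·90°
n=6: pose=(-5,5,W); sL=200/157, sR=40/41; mL=40/41, mR=1920/6437; mL+mR=200/157 → advance +1; mR−mL=-4360/6437 → turn -1·90°

0 40/49 200/193 200/193 -2080/9457 -6 6 E
1 25/26 10/9 10/9 -35/234 -5 6 S
2 200/157 40/41 40/41 1920/6437 -5 5 W
3 100/97 100/109 100/109 1200/10573 -6 5 N
4 40/49 200/193 200/193 -2080/9457 -6 6 E
5 25/26 10/9 10/9 -35/234 -5 6 S
6 200/157 40/41 40/41 1920/6437 -5 5 W
final -6 5 N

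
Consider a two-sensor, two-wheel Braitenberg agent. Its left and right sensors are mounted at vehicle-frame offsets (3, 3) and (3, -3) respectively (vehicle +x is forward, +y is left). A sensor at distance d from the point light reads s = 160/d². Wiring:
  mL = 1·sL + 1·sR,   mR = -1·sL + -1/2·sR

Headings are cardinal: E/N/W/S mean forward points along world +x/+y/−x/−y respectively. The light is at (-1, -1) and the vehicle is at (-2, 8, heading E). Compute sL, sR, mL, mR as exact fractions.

left sensor world pos  = (1, 11); dL² = 148
right sensor world pos = (1, 5); dR² = 40
sL = 160/148 = 40/37
sR = 160/40 = 4
mL = 1·sL + 1·sR = 188/37
mR = -1·sL + -1/2·sR = -114/37

40/37 4 188/37 -114/37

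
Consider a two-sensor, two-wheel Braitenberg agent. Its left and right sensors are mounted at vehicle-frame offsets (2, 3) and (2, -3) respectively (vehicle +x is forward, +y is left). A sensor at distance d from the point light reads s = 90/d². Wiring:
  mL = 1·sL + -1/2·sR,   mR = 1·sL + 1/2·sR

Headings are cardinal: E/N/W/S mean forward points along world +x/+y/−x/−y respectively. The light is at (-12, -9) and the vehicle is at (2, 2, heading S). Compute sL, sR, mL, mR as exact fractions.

9/37 45/101 153/7474 3483/7474

left sensor world pos  = (5, 0); dL² = 370
right sensor world pos = (-1, 0); dR² = 202
sL = 90/370 = 9/37
sR = 90/202 = 45/101
mL = 1·sL + -1/2·sR = 153/7474
mR = 1·sL + 1/2·sR = 3483/7474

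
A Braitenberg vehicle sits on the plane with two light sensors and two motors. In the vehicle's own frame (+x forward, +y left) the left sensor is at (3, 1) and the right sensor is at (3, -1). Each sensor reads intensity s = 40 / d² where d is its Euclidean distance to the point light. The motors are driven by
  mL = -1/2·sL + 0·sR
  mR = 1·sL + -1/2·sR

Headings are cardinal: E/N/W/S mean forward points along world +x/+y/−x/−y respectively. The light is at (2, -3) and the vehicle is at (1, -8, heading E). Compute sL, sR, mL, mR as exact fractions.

2 1 -1 3/2

left sensor world pos  = (4, -7); dL² = 20
right sensor world pos = (4, -9); dR² = 40
sL = 40/20 = 2
sR = 40/40 = 1
mL = -1/2·sL + 0·sR = -1
mR = 1·sL + -1/2·sR = 3/2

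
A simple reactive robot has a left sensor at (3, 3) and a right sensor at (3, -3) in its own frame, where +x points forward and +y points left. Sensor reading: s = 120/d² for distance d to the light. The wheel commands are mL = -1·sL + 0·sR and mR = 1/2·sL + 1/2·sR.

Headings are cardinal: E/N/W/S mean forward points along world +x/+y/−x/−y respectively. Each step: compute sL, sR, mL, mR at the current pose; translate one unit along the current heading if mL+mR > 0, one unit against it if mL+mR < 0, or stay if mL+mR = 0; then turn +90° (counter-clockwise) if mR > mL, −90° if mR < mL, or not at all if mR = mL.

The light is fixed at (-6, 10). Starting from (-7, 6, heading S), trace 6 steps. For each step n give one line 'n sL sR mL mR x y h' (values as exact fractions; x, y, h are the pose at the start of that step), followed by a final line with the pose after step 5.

n=0: pose=(-7,6,S); sL=120/53, sR=24/13; mL=-120/53, mR=1416/689; mL+mR=-144/689 → advance -1; mR−mL=2976/689 → turn +1·90°
n=1: pose=(-7,7,E); sL=30, sR=3; mL=-30, mR=33/2; mL+mR=-27/2 → advance -1; mR−mL=93/2 → turn +1·90°
n=2: pose=(-8,7,N); sL=24/5, sR=120; mL=-24/5, mR=312/5; mL+mR=288/5 → advance +1; mR−mL=336/5 → turn +1·90°
n=3: pose=(-8,8,W); sL=12/5, sR=60/13; mL=-12/5, mR=228/65; mL+mR=72/65 → advance +1; mR−mL=384/65 → turn +1·90°
n=4: pose=(-9,8,S); sL=24/5, sR=120/61; mL=-24/5, mR=1032/305; mL+mR=-432/305 → advance -1; mR−mL=2496/305 → turn +1·90°
n=5: pose=(-9,9,E); sL=30, sR=15/2; mL=-30, mR=75/4; mL+mR=-45/4 → advance -1; mR−mL=195/4 → turn +1·90°

0 120/53 24/13 -120/53 1416/689 -7 6 S
1 30 3 -30 33/2 -7 7 E
2 24/5 120 -24/5 312/5 -8 7 N
3 12/5 60/13 -12/5 228/65 -8 8 W
4 24/5 120/61 -24/5 1032/305 -9 8 S
5 30 15/2 -30 75/4 -9 9 E
final -10 9 N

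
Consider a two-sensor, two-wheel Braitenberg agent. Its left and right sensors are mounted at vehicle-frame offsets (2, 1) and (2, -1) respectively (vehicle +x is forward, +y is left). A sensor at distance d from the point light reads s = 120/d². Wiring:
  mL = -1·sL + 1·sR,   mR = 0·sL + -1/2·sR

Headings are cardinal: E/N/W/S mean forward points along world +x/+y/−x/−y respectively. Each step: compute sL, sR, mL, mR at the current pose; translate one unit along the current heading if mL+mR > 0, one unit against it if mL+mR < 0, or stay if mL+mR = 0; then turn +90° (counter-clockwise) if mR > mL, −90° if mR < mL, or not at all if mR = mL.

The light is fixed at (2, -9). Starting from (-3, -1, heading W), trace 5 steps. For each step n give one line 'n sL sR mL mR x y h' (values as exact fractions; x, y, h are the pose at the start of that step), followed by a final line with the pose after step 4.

0 60/49 12/13 -192/637 -6/13 -3 -1 W
1 24/25 120/109 384/2725 -60/109 -2 -1 N
2 30/17 3 21/17 -3/2 -2 -2 E
3 120/41 120/61 -2400/2501 -60/61 -3 -2 S
4 60/49 12/13 -192/637 -6/13 -3 -1 W
final -2 -1 N

n=0: pose=(-3,-1,W); sL=60/49, sR=12/13; mL=-192/637, mR=-6/13; mL+mR=-486/637 → advance -1; mR−mL=-102/637 → turn -1·90°
n=1: pose=(-2,-1,N); sL=24/25, sR=120/109; mL=384/2725, mR=-60/109; mL+mR=-1116/2725 → advance -1; mR−mL=-1884/2725 → turn -1·90°
n=2: pose=(-2,-2,E); sL=30/17, sR=3; mL=21/17, mR=-3/2; mL+mR=-9/34 → advance -1; mR−mL=-93/34 → turn -1·90°
n=3: pose=(-3,-2,S); sL=120/41, sR=120/61; mL=-2400/2501, mR=-60/61; mL+mR=-4860/2501 → advance -1; mR−mL=-60/2501 → turn -1·90°
n=4: pose=(-3,-1,W); sL=60/49, sR=12/13; mL=-192/637, mR=-6/13; mL+mR=-486/637 → advance -1; mR−mL=-102/637 → turn -1·90°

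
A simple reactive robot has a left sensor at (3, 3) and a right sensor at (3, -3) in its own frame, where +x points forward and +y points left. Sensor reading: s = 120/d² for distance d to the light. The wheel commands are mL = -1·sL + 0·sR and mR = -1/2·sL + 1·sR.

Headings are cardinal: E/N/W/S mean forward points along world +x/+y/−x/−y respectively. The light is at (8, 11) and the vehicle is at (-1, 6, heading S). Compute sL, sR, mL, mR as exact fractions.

left sensor world pos  = (2, 3); dL² = 100
right sensor world pos = (-4, 3); dR² = 208
sL = 120/100 = 6/5
sR = 120/208 = 15/26
mL = -1·sL + 0·sR = -6/5
mR = -1/2·sL + 1·sR = -3/130

6/5 15/26 -6/5 -3/130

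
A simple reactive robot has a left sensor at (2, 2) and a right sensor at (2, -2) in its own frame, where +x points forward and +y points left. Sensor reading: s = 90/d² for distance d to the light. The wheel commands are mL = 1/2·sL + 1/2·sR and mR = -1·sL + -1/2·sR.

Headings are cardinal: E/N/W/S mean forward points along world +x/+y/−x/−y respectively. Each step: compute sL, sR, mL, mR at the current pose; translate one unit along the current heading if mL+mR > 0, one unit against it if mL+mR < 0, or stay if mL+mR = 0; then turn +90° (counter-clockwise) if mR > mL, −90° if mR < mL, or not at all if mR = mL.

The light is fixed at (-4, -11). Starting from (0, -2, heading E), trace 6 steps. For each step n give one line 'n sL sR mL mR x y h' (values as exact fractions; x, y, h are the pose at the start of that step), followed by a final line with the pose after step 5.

n=0: pose=(0,-2,E); sL=90/157, sR=18/17; mL=2178/2669, mR=-2943/2669; mL+mR=-45/157 → advance -1; mR−mL=-5121/2669 → turn -1·90°
n=1: pose=(-1,-2,S); sL=45/37, sR=9/5; mL=279/185, mR=-783/370; mL+mR=-45/74 → advance -1; mR−mL=-1341/370 → turn -1·90°
n=2: pose=(-1,-1,W); sL=18/13, sR=18/29; mL=378/377, mR=-639/377; mL+mR=-9/13 → advance -1; mR−mL=-1017/377 → turn -1·90°
n=3: pose=(0,-1,N); sL=45/74, sR=1/2; mL=41/74, mR=-127/148; mL+mR=-45/148 → advance -1; mR−mL=-209/148 → turn -1·90°
n=4: pose=(0,-2,E); sL=90/157, sR=18/17; mL=2178/2669, mR=-2943/2669; mL+mR=-45/157 → advance -1; mR−mL=-5121/2669 → turn -1·90°
n=5: pose=(-1,-2,S); sL=45/37, sR=9/5; mL=279/185, mR=-783/370; mL+mR=-45/74 → advance -1; mR−mL=-1341/370 → turn -1·90°

0 90/157 18/17 2178/2669 -2943/2669 0 -2 E
1 45/37 9/5 279/185 -783/370 -1 -2 S
2 18/13 18/29 378/377 -639/377 -1 -1 W
3 45/74 1/2 41/74 -127/148 0 -1 N
4 90/157 18/17 2178/2669 -2943/2669 0 -2 E
5 45/37 9/5 279/185 -783/370 -1 -2 S
final -1 -1 W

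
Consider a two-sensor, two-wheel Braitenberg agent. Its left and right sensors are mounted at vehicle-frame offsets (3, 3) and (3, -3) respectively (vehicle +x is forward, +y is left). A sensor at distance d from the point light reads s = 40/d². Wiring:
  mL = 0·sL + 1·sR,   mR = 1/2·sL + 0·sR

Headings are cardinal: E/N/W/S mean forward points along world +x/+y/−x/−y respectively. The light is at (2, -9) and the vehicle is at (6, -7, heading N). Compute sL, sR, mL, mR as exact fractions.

20/13 20/37 20/37 10/13

left sensor world pos  = (3, -4); dL² = 26
right sensor world pos = (9, -4); dR² = 74
sL = 40/26 = 20/13
sR = 40/74 = 20/37
mL = 0·sL + 1·sR = 20/37
mR = 1/2·sL + 0·sR = 10/13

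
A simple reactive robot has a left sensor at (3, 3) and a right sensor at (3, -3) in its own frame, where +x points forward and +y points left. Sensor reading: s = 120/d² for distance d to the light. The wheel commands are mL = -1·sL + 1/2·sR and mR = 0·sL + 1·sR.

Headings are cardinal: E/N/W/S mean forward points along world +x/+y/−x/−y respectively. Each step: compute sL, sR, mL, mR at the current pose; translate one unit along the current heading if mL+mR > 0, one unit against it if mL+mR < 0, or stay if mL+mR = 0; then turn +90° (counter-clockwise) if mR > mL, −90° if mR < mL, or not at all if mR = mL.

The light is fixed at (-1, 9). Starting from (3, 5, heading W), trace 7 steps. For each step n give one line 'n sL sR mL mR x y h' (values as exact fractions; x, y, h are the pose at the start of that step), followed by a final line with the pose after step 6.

0 12/5 60 138/5 60 3 5 W
1 24/17 120/49 -156/833 120/49 2 5 S
2 3 6/5 -12/5 6/5 2 4 E
3 24 120/29 -636/29 120/29 1 4 N
4 60/41 12 186/41 12 1 3 W
5 120/97 24/17 -876/1649 24/17 0 3 S
6 15/4 30/29 -375/116 30/29 0 2 E
final -1 2 N

n=0: pose=(3,5,W); sL=12/5, sR=60; mL=138/5, mR=60; mL+mR=438/5 → advance +1; mR−mL=162/5 → turn +1·90°
n=1: pose=(2,5,S); sL=24/17, sR=120/49; mL=-156/833, mR=120/49; mL+mR=1884/833 → advance +1; mR−mL=2196/833 → turn +1·90°
n=2: pose=(2,4,E); sL=3, sR=6/5; mL=-12/5, mR=6/5; mL+mR=-6/5 → advance -1; mR−mL=18/5 → turn +1·90°
n=3: pose=(1,4,N); sL=24, sR=120/29; mL=-636/29, mR=120/29; mL+mR=-516/29 → advance -1; mR−mL=756/29 → turn +1·90°
n=4: pose=(1,3,W); sL=60/41, sR=12; mL=186/41, mR=12; mL+mR=678/41 → advance +1; mR−mL=306/41 → turn +1·90°
n=5: pose=(0,3,S); sL=120/97, sR=24/17; mL=-876/1649, mR=24/17; mL+mR=1452/1649 → advance +1; mR−mL=3204/1649 → turn +1·90°
n=6: pose=(0,2,E); sL=15/4, sR=30/29; mL=-375/116, mR=30/29; mL+mR=-255/116 → advance -1; mR−mL=495/116 → turn +1·90°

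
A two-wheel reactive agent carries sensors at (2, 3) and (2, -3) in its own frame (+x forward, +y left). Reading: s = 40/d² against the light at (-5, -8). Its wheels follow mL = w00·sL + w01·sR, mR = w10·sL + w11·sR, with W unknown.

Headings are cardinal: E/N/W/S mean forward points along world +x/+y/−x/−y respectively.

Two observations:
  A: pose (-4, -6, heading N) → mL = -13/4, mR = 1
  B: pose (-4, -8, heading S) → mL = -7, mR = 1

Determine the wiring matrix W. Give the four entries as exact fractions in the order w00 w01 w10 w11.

-1 -1 1/2 0

obs A: pose=(-4,-6,N) → sL=2, sR=5/4, mL=-13/4, mR=1
obs B: pose=(-4,-8,S) → sL=2, sR=5, mL=-7, mR=1
sensor matrix S = [[2, 5/4], [2, 5]]; det S = 15/2
solve [mL_A; mL_B] = S·[w00; w01] and [mR_A; mR_B] = S·[w10; w11]:
  w00 = -1, w01 = -1, w10 = 1/2, w11 = 0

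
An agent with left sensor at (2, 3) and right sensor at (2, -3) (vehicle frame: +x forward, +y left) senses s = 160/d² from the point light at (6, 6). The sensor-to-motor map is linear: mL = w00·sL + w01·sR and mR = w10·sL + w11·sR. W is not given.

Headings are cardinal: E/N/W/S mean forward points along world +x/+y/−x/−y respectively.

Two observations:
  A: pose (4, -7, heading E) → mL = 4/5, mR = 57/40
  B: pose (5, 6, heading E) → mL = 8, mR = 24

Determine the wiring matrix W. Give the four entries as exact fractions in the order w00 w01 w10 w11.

1/2 0 1/2 1

obs A: pose=(4,-7,E) → sL=8/5, sR=5/8, mL=4/5, mR=57/40
obs B: pose=(5,6,E) → sL=16, sR=16, mL=8, mR=24
sensor matrix S = [[8/5, 5/8], [16, 16]]; det S = 78/5
solve [mL_A; mL_B] = S·[w00; w01] and [mR_A; mR_B] = S·[w10; w11]:
  w00 = 1/2, w01 = 0, w10 = 1/2, w11 = 1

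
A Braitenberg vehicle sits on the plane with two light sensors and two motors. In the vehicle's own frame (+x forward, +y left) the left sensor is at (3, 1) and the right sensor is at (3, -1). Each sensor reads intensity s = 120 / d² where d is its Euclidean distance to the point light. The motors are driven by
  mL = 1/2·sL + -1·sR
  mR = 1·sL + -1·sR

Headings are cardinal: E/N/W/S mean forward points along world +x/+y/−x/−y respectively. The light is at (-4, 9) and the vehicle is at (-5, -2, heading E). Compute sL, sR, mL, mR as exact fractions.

15/13 30/37 -225/962 165/481

left sensor world pos  = (-2, -1); dL² = 104
right sensor world pos = (-2, -3); dR² = 148
sL = 120/104 = 15/13
sR = 120/148 = 30/37
mL = 1/2·sL + -1·sR = -225/962
mR = 1·sL + -1·sR = 165/481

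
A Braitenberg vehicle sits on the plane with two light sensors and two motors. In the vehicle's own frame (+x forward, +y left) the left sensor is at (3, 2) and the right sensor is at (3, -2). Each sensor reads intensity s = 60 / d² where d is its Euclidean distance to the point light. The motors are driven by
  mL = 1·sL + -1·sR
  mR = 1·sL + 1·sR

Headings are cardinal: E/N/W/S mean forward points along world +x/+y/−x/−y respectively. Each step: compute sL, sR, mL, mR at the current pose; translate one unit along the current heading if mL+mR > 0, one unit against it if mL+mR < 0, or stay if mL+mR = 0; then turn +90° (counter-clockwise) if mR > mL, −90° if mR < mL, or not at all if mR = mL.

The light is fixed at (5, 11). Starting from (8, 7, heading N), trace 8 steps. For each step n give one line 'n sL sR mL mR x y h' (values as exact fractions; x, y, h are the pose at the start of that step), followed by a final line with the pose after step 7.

0 30 30/13 360/13 420/13 8 7 N
1 12/5 60 -288/5 312/5 8 8 W
2 15/13 5/3 -20/39 110/39 7 8 S
3 60/29 60/61 1920/1769 5400/1769 7 7 E
4 30 30/13 360/13 420/13 8 7 N
5 12/5 60 -288/5 312/5 8 8 W
6 15/13 5/3 -20/39 110/39 7 8 S
7 60/29 60/61 1920/1769 5400/1769 7 7 E
final 8 7 N

n=0: pose=(8,7,N); sL=30, sR=30/13; mL=360/13, mR=420/13; mL+mR=60 → advance +1; mR−mL=60/13 → turn +1·90°
n=1: pose=(8,8,W); sL=12/5, sR=60; mL=-288/5, mR=312/5; mL+mR=24/5 → advance +1; mR−mL=120 → turn +1·90°
n=2: pose=(7,8,S); sL=15/13, sR=5/3; mL=-20/39, mR=110/39; mL+mR=30/13 → advance +1; mR−mL=10/3 → turn +1·90°
n=3: pose=(7,7,E); sL=60/29, sR=60/61; mL=1920/1769, mR=5400/1769; mL+mR=120/29 → advance +1; mR−mL=120/61 → turn +1·90°
n=4: pose=(8,7,N); sL=30, sR=30/13; mL=360/13, mR=420/13; mL+mR=60 → advance +1; mR−mL=60/13 → turn +1·90°
n=5: pose=(8,8,W); sL=12/5, sR=60; mL=-288/5, mR=312/5; mL+mR=24/5 → advance +1; mR−mL=120 → turn +1·90°
n=6: pose=(7,8,S); sL=15/13, sR=5/3; mL=-20/39, mR=110/39; mL+mR=30/13 → advance +1; mR−mL=10/3 → turn +1·90°
n=7: pose=(7,7,E); sL=60/29, sR=60/61; mL=1920/1769, mR=5400/1769; mL+mR=120/29 → advance +1; mR−mL=120/61 → turn +1·90°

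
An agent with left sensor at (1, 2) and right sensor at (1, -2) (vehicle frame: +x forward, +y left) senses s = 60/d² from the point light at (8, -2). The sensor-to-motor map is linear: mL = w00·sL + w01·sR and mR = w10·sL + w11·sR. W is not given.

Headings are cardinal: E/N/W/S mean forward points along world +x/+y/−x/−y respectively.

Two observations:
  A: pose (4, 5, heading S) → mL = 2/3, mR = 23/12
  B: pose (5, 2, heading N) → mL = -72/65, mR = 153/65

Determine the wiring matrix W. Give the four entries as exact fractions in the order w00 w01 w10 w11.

1 -1 1 1/2

obs A: pose=(4,5,S) → sL=3/2, sR=5/6, mL=2/3, mR=23/12
obs B: pose=(5,2,N) → sL=6/5, sR=30/13, mL=-72/65, mR=153/65
sensor matrix S = [[3/2, 5/6], [6/5, 30/13]]; det S = 32/13
solve [mL_A; mL_B] = S·[w00; w01] and [mR_A; mR_B] = S·[w10; w11]:
  w00 = 1, w01 = -1, w10 = 1, w11 = 1/2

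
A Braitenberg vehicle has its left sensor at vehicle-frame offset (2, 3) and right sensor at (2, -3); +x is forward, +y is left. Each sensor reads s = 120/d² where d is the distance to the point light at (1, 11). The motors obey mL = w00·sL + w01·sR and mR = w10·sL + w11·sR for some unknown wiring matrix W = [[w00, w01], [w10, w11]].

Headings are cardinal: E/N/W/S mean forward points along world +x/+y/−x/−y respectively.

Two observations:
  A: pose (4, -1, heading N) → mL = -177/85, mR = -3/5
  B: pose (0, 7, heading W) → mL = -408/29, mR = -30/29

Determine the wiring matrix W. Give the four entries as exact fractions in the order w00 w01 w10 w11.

obs A: pose=(4,-1,N) → sL=6/5, sR=15/17, mL=-177/85, mR=-3/5
obs B: pose=(0,7,W) → sL=60/29, sR=12, mL=-408/29, mR=-30/29
sensor matrix S = [[6/5, 15/17], [60/29, 12]]; det S = 30996/2465
solve [mL_A; mL_B] = S·[w00; w01] and [mR_A; mR_B] = S·[w10; w11]:
  w00 = -1, w01 = -1, w10 = -1/2, w11 = 0

-1 -1 -1/2 0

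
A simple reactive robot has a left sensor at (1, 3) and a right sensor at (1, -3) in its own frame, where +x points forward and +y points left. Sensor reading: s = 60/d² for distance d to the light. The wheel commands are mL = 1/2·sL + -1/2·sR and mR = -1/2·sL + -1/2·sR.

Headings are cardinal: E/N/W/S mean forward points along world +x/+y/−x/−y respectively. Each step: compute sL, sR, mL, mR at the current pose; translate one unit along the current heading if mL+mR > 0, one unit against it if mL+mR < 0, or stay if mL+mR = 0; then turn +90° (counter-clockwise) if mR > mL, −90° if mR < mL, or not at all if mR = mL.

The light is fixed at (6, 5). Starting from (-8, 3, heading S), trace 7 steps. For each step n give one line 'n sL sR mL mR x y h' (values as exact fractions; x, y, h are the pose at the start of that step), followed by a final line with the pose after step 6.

0 6/13 30/149 252/1937 -642/1937 -8 3 S
1 60/241 60/229 -360/55189 -14100/55189 -8 4 W
2 15/64 3/5 -117/640 -267/640 -7 4 N
3 12/29 60/169 144/4901 -1884/4901 -7 3 E
4 6/13 30/149 252/1937 -642/1937 -8 3 S
5 60/241 60/229 -360/55189 -14100/55189 -8 4 W
6 15/64 3/5 -117/640 -267/640 -7 4 N
final -7 3 E

n=0: pose=(-8,3,S); sL=6/13, sR=30/149; mL=252/1937, mR=-642/1937; mL+mR=-30/149 → advance -1; mR−mL=-6/13 → turn -1·90°
n=1: pose=(-8,4,W); sL=60/241, sR=60/229; mL=-360/55189, mR=-14100/55189; mL+mR=-60/229 → advance -1; mR−mL=-60/241 → turn -1·90°
n=2: pose=(-7,4,N); sL=15/64, sR=3/5; mL=-117/640, mR=-267/640; mL+mR=-3/5 → advance -1; mR−mL=-15/64 → turn -1·90°
n=3: pose=(-7,3,E); sL=12/29, sR=60/169; mL=144/4901, mR=-1884/4901; mL+mR=-60/169 → advance -1; mR−mL=-12/29 → turn -1·90°
n=4: pose=(-8,3,S); sL=6/13, sR=30/149; mL=252/1937, mR=-642/1937; mL+mR=-30/149 → advance -1; mR−mL=-6/13 → turn -1·90°
n=5: pose=(-8,4,W); sL=60/241, sR=60/229; mL=-360/55189, mR=-14100/55189; mL+mR=-60/229 → advance -1; mR−mL=-60/241 → turn -1·90°
n=6: pose=(-7,4,N); sL=15/64, sR=3/5; mL=-117/640, mR=-267/640; mL+mR=-3/5 → advance -1; mR−mL=-15/64 → turn -1·90°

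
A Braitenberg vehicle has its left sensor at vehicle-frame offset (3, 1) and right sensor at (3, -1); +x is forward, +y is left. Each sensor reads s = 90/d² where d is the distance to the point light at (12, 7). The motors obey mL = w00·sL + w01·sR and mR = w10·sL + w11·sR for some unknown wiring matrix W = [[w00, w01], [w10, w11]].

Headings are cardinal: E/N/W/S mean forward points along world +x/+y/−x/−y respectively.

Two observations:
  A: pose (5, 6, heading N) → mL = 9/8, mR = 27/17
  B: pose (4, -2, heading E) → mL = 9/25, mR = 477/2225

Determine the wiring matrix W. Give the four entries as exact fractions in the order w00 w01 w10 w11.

obs A: pose=(5,6,N) → sL=45/34, sR=9/4, mL=9/8, mR=27/17
obs B: pose=(4,-2,E) → sL=90/89, sR=18/25, mL=9/25, mR=477/2225
sensor matrix S = [[45/34, 9/4], [90/89, 18/25]]; det S = -20007/15130
solve [mL_A; mL_B] = S·[w00; w01] and [mR_A; mR_B] = S·[w10; w11]:
  w00 = 0, w01 = 1/2, w10 = -1/2, w11 = 1

0 1/2 -1/2 1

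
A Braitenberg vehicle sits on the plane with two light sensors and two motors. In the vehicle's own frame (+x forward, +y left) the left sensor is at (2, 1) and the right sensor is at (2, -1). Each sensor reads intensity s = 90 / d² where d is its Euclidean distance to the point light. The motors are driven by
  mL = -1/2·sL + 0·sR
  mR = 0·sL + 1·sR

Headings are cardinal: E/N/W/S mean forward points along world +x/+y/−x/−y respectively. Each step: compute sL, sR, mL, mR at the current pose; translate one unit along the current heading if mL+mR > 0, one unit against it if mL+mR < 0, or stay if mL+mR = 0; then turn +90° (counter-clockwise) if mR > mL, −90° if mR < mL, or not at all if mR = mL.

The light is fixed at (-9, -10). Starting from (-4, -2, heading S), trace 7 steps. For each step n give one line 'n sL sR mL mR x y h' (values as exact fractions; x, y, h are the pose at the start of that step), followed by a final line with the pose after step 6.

0 5/4 45/26 -5/8 45/26 -4 -2 S
1 90/113 18/17 -45/113 18/17 -4 -3 E
2 45/53 9/13 -45/106 9/13 -3 -3 N
3 18/13 90/97 -9/13 90/97 -3 -2 W
4 5/4 45/26 -5/8 45/26 -4 -2 S
5 90/113 18/17 -45/113 18/17 -4 -3 E
6 45/53 9/13 -45/106 9/13 -3 -3 N
final -3 -2 W

n=0: pose=(-4,-2,S); sL=5/4, sR=45/26; mL=-5/8, mR=45/26; mL+mR=115/104 → advance +1; mR−mL=245/104 → turn +1·90°
n=1: pose=(-4,-3,E); sL=90/113, sR=18/17; mL=-45/113, mR=18/17; mL+mR=1269/1921 → advance +1; mR−mL=2799/1921 → turn +1·90°
n=2: pose=(-3,-3,N); sL=45/53, sR=9/13; mL=-45/106, mR=9/13; mL+mR=369/1378 → advance +1; mR−mL=1539/1378 → turn +1·90°
n=3: pose=(-3,-2,W); sL=18/13, sR=90/97; mL=-9/13, mR=90/97; mL+mR=297/1261 → advance +1; mR−mL=2043/1261 → turn +1·90°
n=4: pose=(-4,-2,S); sL=5/4, sR=45/26; mL=-5/8, mR=45/26; mL+mR=115/104 → advance +1; mR−mL=245/104 → turn +1·90°
n=5: pose=(-4,-3,E); sL=90/113, sR=18/17; mL=-45/113, mR=18/17; mL+mR=1269/1921 → advance +1; mR−mL=2799/1921 → turn +1·90°
n=6: pose=(-3,-3,N); sL=45/53, sR=9/13; mL=-45/106, mR=9/13; mL+mR=369/1378 → advance +1; mR−mL=1539/1378 → turn +1·90°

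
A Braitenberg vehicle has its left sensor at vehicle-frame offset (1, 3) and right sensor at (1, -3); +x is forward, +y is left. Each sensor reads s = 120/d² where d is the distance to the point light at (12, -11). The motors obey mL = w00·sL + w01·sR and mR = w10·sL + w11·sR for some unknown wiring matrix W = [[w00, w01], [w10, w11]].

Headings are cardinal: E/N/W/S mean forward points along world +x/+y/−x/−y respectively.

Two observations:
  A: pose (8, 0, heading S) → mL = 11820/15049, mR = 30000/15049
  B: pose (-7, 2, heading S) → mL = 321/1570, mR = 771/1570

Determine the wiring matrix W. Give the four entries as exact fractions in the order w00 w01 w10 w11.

1 -1/2 1 1

obs A: pose=(8,0,S) → sL=120/101, sR=120/149, mL=11820/15049, mR=30000/15049
obs B: pose=(-7,2,S) → sL=3/10, sR=30/157, mL=321/1570, mR=771/1570
sensor matrix S = [[120/101, 120/149], [3/10, 30/157]]; det S = -34452/2362693
solve [mL_A; mL_B] = S·[w00; w01] and [mR_A; mR_B] = S·[w10; w11]:
  w00 = 1, w01 = -1/2, w10 = 1, w11 = 1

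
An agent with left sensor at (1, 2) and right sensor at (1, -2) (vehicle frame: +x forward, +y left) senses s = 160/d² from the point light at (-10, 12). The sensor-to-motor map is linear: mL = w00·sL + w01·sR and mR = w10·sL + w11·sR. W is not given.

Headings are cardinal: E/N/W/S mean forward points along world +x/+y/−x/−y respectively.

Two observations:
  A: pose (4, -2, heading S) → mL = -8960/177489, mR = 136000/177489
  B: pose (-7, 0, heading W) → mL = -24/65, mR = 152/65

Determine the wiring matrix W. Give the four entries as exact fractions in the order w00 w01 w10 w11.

1/2 -1/2 1 1

obs A: pose=(4,-2,S) → sL=160/481, sR=160/369, mL=-8960/177489, mR=136000/177489
obs B: pose=(-7,0,W) → sL=4/5, sR=20/13, mL=-24/65, mR=152/65
sensor matrix S = [[160/481, 160/369], [4/5, 20/13]]; det S = 380416/2307357
solve [mL_A; mL_B] = S·[w00; w01] and [mR_A; mR_B] = S·[w10; w11]:
  w00 = 1/2, w01 = -1/2, w10 = 1, w11 = 1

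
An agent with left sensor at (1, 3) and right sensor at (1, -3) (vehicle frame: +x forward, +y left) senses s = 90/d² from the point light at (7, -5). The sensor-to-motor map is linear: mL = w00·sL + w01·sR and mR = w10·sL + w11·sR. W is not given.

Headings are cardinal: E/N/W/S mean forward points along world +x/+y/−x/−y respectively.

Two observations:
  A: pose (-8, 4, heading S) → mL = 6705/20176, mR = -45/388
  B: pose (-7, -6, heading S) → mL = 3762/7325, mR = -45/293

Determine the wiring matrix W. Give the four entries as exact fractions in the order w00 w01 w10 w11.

1/2 1/2 0 -1/2

obs A: pose=(-8,4,S) → sL=45/104, sR=45/194, mL=6705/20176, mR=-45/388
obs B: pose=(-7,-6,S) → sL=18/25, sR=90/293, mL=3762/7325, mR=-45/293
sensor matrix S = [[45/104, 45/194], [18/25, 90/293]]; det S = -251991/7389460
solve [mL_A; mL_B] = S·[w00; w01] and [mR_A; mR_B] = S·[w10; w11]:
  w00 = 1/2, w01 = 1/2, w10 = 0, w11 = -1/2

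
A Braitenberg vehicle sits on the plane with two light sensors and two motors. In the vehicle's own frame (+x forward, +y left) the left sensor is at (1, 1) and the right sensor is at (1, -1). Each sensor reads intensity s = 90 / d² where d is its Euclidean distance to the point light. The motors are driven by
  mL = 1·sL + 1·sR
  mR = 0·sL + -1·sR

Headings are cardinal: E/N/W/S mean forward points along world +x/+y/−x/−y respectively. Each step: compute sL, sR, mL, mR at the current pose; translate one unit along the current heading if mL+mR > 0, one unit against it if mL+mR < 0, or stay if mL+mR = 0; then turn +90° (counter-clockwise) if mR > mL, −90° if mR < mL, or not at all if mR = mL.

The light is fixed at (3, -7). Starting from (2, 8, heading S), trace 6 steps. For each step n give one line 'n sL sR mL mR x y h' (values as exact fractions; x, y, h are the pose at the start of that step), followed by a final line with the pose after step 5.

0 45/98 9/20 891/980 -9/20 2 8 S
1 90/173 90/229 36180/39617 -90/229 2 7 W
2 5/13 45/113 1150/1469 -45/113 1 7 N
3 90/257 90/197 40860/50629 -90/197 1 8 E
4 45/98 9/20 891/980 -9/20 2 8 S
5 90/173 90/229 36180/39617 -90/229 2 7 W
final 1 7 N

n=0: pose=(2,8,S); sL=45/98, sR=9/20; mL=891/980, mR=-9/20; mL+mR=45/98 → advance +1; mR−mL=-333/245 → turn -1·90°
n=1: pose=(2,7,W); sL=90/173, sR=90/229; mL=36180/39617, mR=-90/229; mL+mR=90/173 → advance +1; mR−mL=-51750/39617 → turn -1·90°
n=2: pose=(1,7,N); sL=5/13, sR=45/113; mL=1150/1469, mR=-45/113; mL+mR=5/13 → advance +1; mR−mL=-1735/1469 → turn -1·90°
n=3: pose=(1,8,E); sL=90/257, sR=90/197; mL=40860/50629, mR=-90/197; mL+mR=90/257 → advance +1; mR−mL=-63990/50629 → turn -1·90°
n=4: pose=(2,8,S); sL=45/98, sR=9/20; mL=891/980, mR=-9/20; mL+mR=45/98 → advance +1; mR−mL=-333/245 → turn -1·90°
n=5: pose=(2,7,W); sL=90/173, sR=90/229; mL=36180/39617, mR=-90/229; mL+mR=90/173 → advance +1; mR−mL=-51750/39617 → turn -1·90°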